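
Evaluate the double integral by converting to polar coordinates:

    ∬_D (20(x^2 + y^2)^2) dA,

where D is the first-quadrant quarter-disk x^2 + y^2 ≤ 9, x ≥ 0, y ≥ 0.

The region D is 0 ≤ r ≤ 3, 0 ≤ θ ≤ π/2 in polar coordinates, where x = r cos(θ), y = r sin(θ), and dA = r dr dθ.

Under the substitution, the integrand becomes 20r^4, so

    ∬_D (20(x^2 + y^2)^2) dA = ∫_{0}^{π/2} ∫_{0}^{3} (20r^4) · r dr dθ.

Inner integral (in r): ∫_{0}^{3} (20r^4) · r dr = 2430.

Outer integral (in θ): ∫_{0}^{π/2} (2430) dθ = 1215π.

Therefore ∬_D (20(x^2 + y^2)^2) dA = 1215π.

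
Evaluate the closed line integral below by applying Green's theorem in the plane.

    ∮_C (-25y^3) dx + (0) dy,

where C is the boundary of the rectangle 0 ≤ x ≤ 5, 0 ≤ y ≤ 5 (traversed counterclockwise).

Green's theorem converts the closed line integral into a double integral over the enclosed region D:

    ∮_C P dx + Q dy = ∬_D (∂Q/∂x - ∂P/∂y) dA.

Here P = -25y^3, Q = 0, so

    ∂Q/∂x = 0,    ∂P/∂y = -75y^2,
    ∂Q/∂x - ∂P/∂y = 75y^2.

D is the region 0 ≤ x ≤ 5, 0 ≤ y ≤ 5. Evaluating the double integral:

    ∬_D (75y^2) dA = ∫_0^{5} ∫_0^{5} (75y^2) dy dx.

Inner (y from 0 to 5): 3125.
Outer (x from 0 to 5): 15625.

Therefore ∮_C P dx + Q dy = 15625.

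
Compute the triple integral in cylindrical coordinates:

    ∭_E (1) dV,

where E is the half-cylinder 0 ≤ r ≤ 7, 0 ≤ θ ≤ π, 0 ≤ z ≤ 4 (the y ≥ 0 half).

In cylindrical coordinates, x = r cos(θ), y = r sin(θ), z = z, and dV = r dr dθ dz.

The integrand becomes 1, so

    ∭_E (1) dV = ∫_{0}^{π} ∫_{0}^{7} ∫_{0}^{4} (1) · r dz dr dθ.

Inner (z): 4r.
Middle (r from 0 to 7): 98.
Outer (θ): 98π.

Therefore the triple integral equals 98π.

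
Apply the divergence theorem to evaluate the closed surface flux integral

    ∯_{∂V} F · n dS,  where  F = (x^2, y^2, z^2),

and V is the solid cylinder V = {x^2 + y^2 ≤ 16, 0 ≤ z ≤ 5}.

By the divergence theorem,

    ∯_{∂V} F · n dS = ∭_V (∇ · F) dV.

Compute the divergence:
    ∇ · F = ∂F_x/∂x + ∂F_y/∂y + ∂F_z/∂z = 2x + 2y + 2z.

In cylindrical coordinates, x = r cos(θ), y = r sin(θ), z = z, dV = r dr dθ dz, with 0 ≤ r ≤ 4, 0 ≤ θ ≤ 2π, 0 ≤ z ≤ 5.

The integrand, after substitution and multiplying by the volume element, becomes (2sqrt(2)r sin(θ + π/4) + 2z) · r, so

    ∭_V (∇·F) dV = ∫_0^{2π} ∫_0^{4} ∫_0^{5} (2sqrt(2)r sin(θ + π/4) + 2z) · r dz dr dθ.

Inner (z from 0 to 5): 5r (2sqrt(2)r sin(θ + π/4) + 5).
Middle (r from 0 to 4): 640sqrt(2)sin(θ + π/4)/3 + 200.
Outer (θ from 0 to 2π): 400π.

Therefore ∯_{∂V} F · n dS = 400π.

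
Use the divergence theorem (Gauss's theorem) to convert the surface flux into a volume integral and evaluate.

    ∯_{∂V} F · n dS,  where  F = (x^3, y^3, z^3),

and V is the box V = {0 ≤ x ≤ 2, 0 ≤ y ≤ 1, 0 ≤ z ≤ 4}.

By the divergence theorem,

    ∯_{∂V} F · n dS = ∭_V (∇ · F) dV.

Compute the divergence:
    ∇ · F = ∂F_x/∂x + ∂F_y/∂y + ∂F_z/∂z = 3x^2 + 3y^2 + 3z^2.

V is a rectangular box, so dV = dx dy dz with 0 ≤ x ≤ 2, 0 ≤ y ≤ 1, 0 ≤ z ≤ 4.

Integrate (3x^2 + 3y^2 + 3z^2) over V as an iterated integral:

    ∭_V (∇·F) dV = ∫_0^{2} ∫_0^{1} ∫_0^{4} (3x^2 + 3y^2 + 3z^2) dz dy dx.

Inner (z from 0 to 4): 12x^2 + 12y^2 + 64.
Middle (y from 0 to 1): 12x^2 + 68.
Outer (x from 0 to 2): 168.

Therefore ∯_{∂V} F · n dS = 168.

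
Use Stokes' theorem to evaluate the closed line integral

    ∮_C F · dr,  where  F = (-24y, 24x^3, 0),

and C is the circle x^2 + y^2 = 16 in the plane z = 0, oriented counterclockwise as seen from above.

Let S be the flat disk x^2 + y^2 ≤ 16 in the plane z = 0, with upward unit normal n̂ = ẑ. By Stokes' theorem,

    ∮_C F · dr = ∬_S (∇ × F) · n̂ dS = ∬_D (curl F)_z dA,

where D is the disk x^2 + y^2 ≤ 16.

Compute the curl of F = (-24y, 24x^3, 0):
    (∇ × F)_x = ∂F_z/∂y - ∂F_y/∂z = 0,
    (∇ × F)_y = ∂F_x/∂z - ∂F_z/∂x = 0,
    (∇ × F)_z = ∂F_y/∂x - ∂F_x/∂y = 72x^2 + 24.

On z = 0, (curl F)_z = 72x^2 + 24.

Convert to polar (x = r cos θ, y = r sin θ, dA = r dr dθ); the integrand becomes 72r^2cos(θ)^2 + 24, so

    ∬_D (curl F)_z dA = ∫_0^{2π} ∫_0^{4} (72r^2cos(θ)^2 + 24) · r dr dθ.

Inner (r from 0 to 4): 4608cos(θ)^2 + 192.
Outer (θ from 0 to 2π): 4992π.

Therefore ∮_C F · dr = 4992π.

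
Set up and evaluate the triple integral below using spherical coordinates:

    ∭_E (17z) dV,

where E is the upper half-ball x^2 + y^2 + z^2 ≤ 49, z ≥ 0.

In spherical coordinates, x = ρ sin(φ) cos(θ), y = ρ sin(φ) sin(θ), z = ρ cos(φ), and dV = ρ^2 sin(φ) dρ dφ dθ.

The integrand becomes 17ρ cos(φ), so

    ∭_E (17z) dV = ∫_{0}^{2π} ∫_{0}^{π/2} ∫_{0}^{7} (17ρ cos(φ)) · ρ^2 sin(φ) dρ dφ dθ.

Inner (ρ): 40817sin(2φ)/8.
Middle (φ): 40817/8.
Outer (θ): 40817π/4.

Therefore the triple integral equals 40817π/4.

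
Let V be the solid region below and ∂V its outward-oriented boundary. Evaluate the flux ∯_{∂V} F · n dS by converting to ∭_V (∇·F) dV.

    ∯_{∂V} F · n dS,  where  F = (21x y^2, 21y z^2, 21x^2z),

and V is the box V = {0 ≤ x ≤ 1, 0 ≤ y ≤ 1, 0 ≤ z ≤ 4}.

By the divergence theorem,

    ∯_{∂V} F · n dS = ∭_V (∇ · F) dV.

Compute the divergence:
    ∇ · F = ∂F_x/∂x + ∂F_y/∂y + ∂F_z/∂z = 21y^2 + 21z^2 + 21x^2 = 21x^2 + 21y^2 + 21z^2.

V is a rectangular box, so dV = dx dy dz with 0 ≤ x ≤ 1, 0 ≤ y ≤ 1, 0 ≤ z ≤ 4.

Integrate (21x^2 + 21y^2 + 21z^2) over V as an iterated integral:

    ∭_V (∇·F) dV = ∫_0^{1} ∫_0^{1} ∫_0^{4} (21x^2 + 21y^2 + 21z^2) dz dy dx.

Inner (z from 0 to 4): 84x^2 + 84y^2 + 448.
Middle (y from 0 to 1): 84x^2 + 476.
Outer (x from 0 to 1): 504.

Therefore ∯_{∂V} F · n dS = 504.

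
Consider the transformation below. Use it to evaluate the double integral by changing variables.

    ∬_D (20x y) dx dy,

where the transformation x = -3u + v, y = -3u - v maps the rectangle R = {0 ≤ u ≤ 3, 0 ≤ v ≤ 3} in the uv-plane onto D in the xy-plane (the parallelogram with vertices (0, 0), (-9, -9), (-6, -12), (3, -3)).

Compute the Jacobian determinant of (x, y) with respect to (u, v):

    ∂(x,y)/∂(u,v) = | -3  1 | = (-3)(-1) - (1)(-3) = 6.
                   | -3  -1 |

Its absolute value is |J| = 6 (the area scaling factor).

Substituting x = -3u + v, y = -3u - v into the integrand,

    20x y → 180u^2 - 20v^2,

so the integral becomes

    ∬_R (180u^2 - 20v^2) · |J| du dv = ∫_0^3 ∫_0^3 (1080u^2 - 120v^2) dv du.

Inner (v): 3240u^2 - 1080.
Outer (u): 25920.

Therefore ∬_D (20x y) dx dy = 25920.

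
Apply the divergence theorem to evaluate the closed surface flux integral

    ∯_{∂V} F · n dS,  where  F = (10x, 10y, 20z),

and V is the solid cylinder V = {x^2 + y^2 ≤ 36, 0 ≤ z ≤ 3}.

By the divergence theorem,

    ∯_{∂V} F · n dS = ∭_V (∇ · F) dV.

Compute the divergence:
    ∇ · F = ∂F_x/∂x + ∂F_y/∂y + ∂F_z/∂z = 10 + 10 + 20 = 40.

In cylindrical coordinates, x = r cos(θ), y = r sin(θ), z = z, dV = r dr dθ dz, with 0 ≤ r ≤ 6, 0 ≤ θ ≤ 2π, 0 ≤ z ≤ 3.

The integrand, after substitution and multiplying by the volume element, becomes (40) · r, so

    ∭_V (∇·F) dV = ∫_0^{2π} ∫_0^{6} ∫_0^{3} (40) · r dz dr dθ.

Inner (z from 0 to 3): 120r.
Middle (r from 0 to 6): 2160.
Outer (θ from 0 to 2π): 4320π.

Therefore ∯_{∂V} F · n dS = 4320π.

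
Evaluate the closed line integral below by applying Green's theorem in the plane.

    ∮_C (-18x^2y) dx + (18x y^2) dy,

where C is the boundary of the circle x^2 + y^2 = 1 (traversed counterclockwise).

Green's theorem converts the closed line integral into a double integral over the enclosed region D:

    ∮_C P dx + Q dy = ∬_D (∂Q/∂x - ∂P/∂y) dA.

Here P = -18x^2y, Q = 18x y^2, so

    ∂Q/∂x = 18y^2,    ∂P/∂y = -18x^2,
    ∂Q/∂x - ∂P/∂y = 18x^2 + 18y^2.

D is the region x^2 + y^2 ≤ 1. Evaluating the double integral:

In polar coordinates (x = r cos θ, y = r sin θ, dA = r dr dθ) the integrand becomes 18r^2, so

    ∬_D (18x^2 + 18y^2) dA = ∫_0^{2π} ∫_0^{1} (18r^2) · r dr dθ.

Inner (r from 0 to 1): 9/2.
Outer (θ from 0 to 2π): 9π.

Therefore ∮_C P dx + Q dy = 9π.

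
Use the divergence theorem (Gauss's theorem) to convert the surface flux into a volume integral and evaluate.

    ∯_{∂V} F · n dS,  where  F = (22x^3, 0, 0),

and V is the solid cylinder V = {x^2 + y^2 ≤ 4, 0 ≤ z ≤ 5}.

By the divergence theorem,

    ∯_{∂V} F · n dS = ∭_V (∇ · F) dV.

Compute the divergence:
    ∇ · F = ∂F_x/∂x + ∂F_y/∂y + ∂F_z/∂z = 66x^2 + 0 + 0 = 66x^2.

In cylindrical coordinates, x = r cos(θ), y = r sin(θ), z = z, dV = r dr dθ dz, with 0 ≤ r ≤ 2, 0 ≤ θ ≤ 2π, 0 ≤ z ≤ 5.

The integrand, after substitution and multiplying by the volume element, becomes (66r^2cos(θ)^2) · r, so

    ∭_V (∇·F) dV = ∫_0^{2π} ∫_0^{2} ∫_0^{5} (66r^2cos(θ)^2) · r dz dr dθ.

Inner (z from 0 to 5): 330r^3cos(θ)^2.
Middle (r from 0 to 2): 1320cos(θ)^2.
Outer (θ from 0 to 2π): 1320π.

Therefore ∯_{∂V} F · n dS = 1320π.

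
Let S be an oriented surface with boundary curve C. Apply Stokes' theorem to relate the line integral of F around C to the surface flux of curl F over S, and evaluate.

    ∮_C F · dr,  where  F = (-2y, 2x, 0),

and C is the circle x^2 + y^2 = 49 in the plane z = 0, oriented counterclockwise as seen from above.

Let S be the flat disk x^2 + y^2 ≤ 49 in the plane z = 0, with upward unit normal n̂ = ẑ. By Stokes' theorem,

    ∮_C F · dr = ∬_S (∇ × F) · n̂ dS = ∬_D (curl F)_z dA,

where D is the disk x^2 + y^2 ≤ 49.

Compute the curl of F = (-2y, 2x, 0):
    (∇ × F)_x = ∂F_z/∂y - ∂F_y/∂z = 0,
    (∇ × F)_y = ∂F_x/∂z - ∂F_z/∂x = 0,
    (∇ × F)_z = ∂F_y/∂x - ∂F_x/∂y = 4.

On z = 0, (curl F)_z = 4.

Convert to polar (x = r cos θ, y = r sin θ, dA = r dr dθ); the integrand becomes 4, so

    ∬_D (curl F)_z dA = ∫_0^{2π} ∫_0^{7} (4) · r dr dθ.

Inner (r from 0 to 7): 98.
Outer (θ from 0 to 2π): 196π.

Therefore ∮_C F · dr = 196π.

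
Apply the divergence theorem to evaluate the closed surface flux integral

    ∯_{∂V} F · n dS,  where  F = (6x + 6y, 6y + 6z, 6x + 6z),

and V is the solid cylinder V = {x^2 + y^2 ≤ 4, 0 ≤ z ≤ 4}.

By the divergence theorem,

    ∯_{∂V} F · n dS = ∭_V (∇ · F) dV.

Compute the divergence:
    ∇ · F = ∂F_x/∂x + ∂F_y/∂y + ∂F_z/∂z = 6 + 6 + 6 = 18.

In cylindrical coordinates, x = r cos(θ), y = r sin(θ), z = z, dV = r dr dθ dz, with 0 ≤ r ≤ 2, 0 ≤ θ ≤ 2π, 0 ≤ z ≤ 4.

The integrand, after substitution and multiplying by the volume element, becomes (18) · r, so

    ∭_V (∇·F) dV = ∫_0^{2π} ∫_0^{2} ∫_0^{4} (18) · r dz dr dθ.

Inner (z from 0 to 4): 72r.
Middle (r from 0 to 2): 144.
Outer (θ from 0 to 2π): 288π.

Therefore ∯_{∂V} F · n dS = 288π.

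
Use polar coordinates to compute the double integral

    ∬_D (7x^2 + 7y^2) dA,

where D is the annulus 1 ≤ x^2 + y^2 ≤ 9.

The region D is 1 ≤ r ≤ 3, 0 ≤ θ ≤ 2π in polar coordinates, where x = r cos(θ), y = r sin(θ), and dA = r dr dθ.

Under the substitution, the integrand becomes 7r^2, so

    ∬_D (7x^2 + 7y^2) dA = ∫_{0}^{2π} ∫_{1}^{3} (7r^2) · r dr dθ.

Inner integral (in r): ∫_{1}^{3} (7r^2) · r dr = 140.

Outer integral (in θ): ∫_{0}^{2π} (140) dθ = 280π.

Therefore ∬_D (7x^2 + 7y^2) dA = 280π.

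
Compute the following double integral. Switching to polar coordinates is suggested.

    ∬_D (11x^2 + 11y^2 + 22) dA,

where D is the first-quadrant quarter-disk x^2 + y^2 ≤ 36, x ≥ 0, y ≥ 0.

The region D is 0 ≤ r ≤ 6, 0 ≤ θ ≤ π/2 in polar coordinates, where x = r cos(θ), y = r sin(θ), and dA = r dr dθ.

Under the substitution, the integrand becomes 11r^2 + 22, so

    ∬_D (11x^2 + 11y^2 + 22) dA = ∫_{0}^{π/2} ∫_{0}^{6} (11r^2 + 22) · r dr dθ.

Inner integral (in r): ∫_{0}^{6} (11r^2 + 22) · r dr = 3960.

Outer integral (in θ): ∫_{0}^{π/2} (3960) dθ = 1980π.

Therefore ∬_D (11x^2 + 11y^2 + 22) dA = 1980π.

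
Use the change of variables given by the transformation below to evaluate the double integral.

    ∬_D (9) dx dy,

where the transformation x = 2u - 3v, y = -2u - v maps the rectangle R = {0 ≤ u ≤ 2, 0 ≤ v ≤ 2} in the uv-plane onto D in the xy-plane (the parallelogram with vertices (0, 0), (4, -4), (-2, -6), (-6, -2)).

Compute the Jacobian determinant of (x, y) with respect to (u, v):

    ∂(x,y)/∂(u,v) = | 2  -3 | = (2)(-1) - (-3)(-2) = -8.
                   | -2  -1 |

Its absolute value is |J| = 8 (the area scaling factor).

Substituting x = 2u - 3v, y = -2u - v into the integrand,

    9 → 9,

so the integral becomes

    ∬_R (9) · |J| du dv = ∫_0^2 ∫_0^2 (72) dv du.

Inner (v): 144.
Outer (u): 288.

Therefore ∬_D (9) dx dy = 288.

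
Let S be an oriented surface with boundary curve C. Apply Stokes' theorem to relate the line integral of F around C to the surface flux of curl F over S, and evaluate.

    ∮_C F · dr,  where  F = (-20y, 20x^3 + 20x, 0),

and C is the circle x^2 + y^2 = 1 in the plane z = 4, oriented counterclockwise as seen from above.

Let S be the flat disk x^2 + y^2 ≤ 1 in the plane z = 4, with upward unit normal n̂ = ẑ. By Stokes' theorem,

    ∮_C F · dr = ∬_S (∇ × F) · n̂ dS = ∬_D (curl F)_z dA,

where D is the disk x^2 + y^2 ≤ 1.

Compute the curl of F = (-20y, 20x^3 + 20x, 0):
    (∇ × F)_x = ∂F_z/∂y - ∂F_y/∂z = 0,
    (∇ × F)_y = ∂F_x/∂z - ∂F_z/∂x = 0,
    (∇ × F)_z = ∂F_y/∂x - ∂F_x/∂y = 60x^2 + 40.

On z = 4, (curl F)_z = 60x^2 + 40.

Convert to polar (x = r cos θ, y = r sin θ, dA = r dr dθ); the integrand becomes 60r^2cos(θ)^2 + 40, so

    ∬_D (curl F)_z dA = ∫_0^{2π} ∫_0^{1} (60r^2cos(θ)^2 + 40) · r dr dθ.

Inner (r from 0 to 1): 15cos(θ)^2 + 20.
Outer (θ from 0 to 2π): 55π.

Therefore ∮_C F · dr = 55π.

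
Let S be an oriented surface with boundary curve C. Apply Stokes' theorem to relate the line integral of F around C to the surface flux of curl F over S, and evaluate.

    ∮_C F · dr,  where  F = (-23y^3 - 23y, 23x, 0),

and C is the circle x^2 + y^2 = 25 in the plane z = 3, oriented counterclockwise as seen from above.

Let S be the flat disk x^2 + y^2 ≤ 25 in the plane z = 3, with upward unit normal n̂ = ẑ. By Stokes' theorem,

    ∮_C F · dr = ∬_S (∇ × F) · n̂ dS = ∬_D (curl F)_z dA,

where D is the disk x^2 + y^2 ≤ 25.

Compute the curl of F = (-23y^3 - 23y, 23x, 0):
    (∇ × F)_x = ∂F_z/∂y - ∂F_y/∂z = 0,
    (∇ × F)_y = ∂F_x/∂z - ∂F_z/∂x = 0,
    (∇ × F)_z = ∂F_y/∂x - ∂F_x/∂y = 69y^2 + 46.

On z = 3, (curl F)_z = 69y^2 + 46.

Convert to polar (x = r cos θ, y = r sin θ, dA = r dr dθ); the integrand becomes 69r^2sin(θ)^2 + 46, so

    ∬_D (curl F)_z dA = ∫_0^{2π} ∫_0^{5} (69r^2sin(θ)^2 + 46) · r dr dθ.

Inner (r from 0 to 5): 43125sin(θ)^2/4 + 575.
Outer (θ from 0 to 2π): 47725π/4.

Therefore ∮_C F · dr = 47725π/4.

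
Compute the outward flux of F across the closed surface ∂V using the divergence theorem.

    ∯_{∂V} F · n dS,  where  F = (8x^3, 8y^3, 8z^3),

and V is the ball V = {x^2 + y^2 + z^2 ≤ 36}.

By the divergence theorem,

    ∯_{∂V} F · n dS = ∭_V (∇ · F) dV.

Compute the divergence:
    ∇ · F = ∂F_x/∂x + ∂F_y/∂y + ∂F_z/∂z = 24x^2 + 24y^2 + 24z^2.

In spherical coordinates, x = ρ sin(φ) cos(θ), y = ρ sin(φ) sin(θ), z = ρ cos(φ), dV = ρ^2 sin(φ) dρ dφ dθ, with 0 ≤ ρ ≤ 6, 0 ≤ φ ≤ π, 0 ≤ θ ≤ 2π.

The integrand, after substitution and multiplying by the volume element, becomes (24ρ^2) · ρ^2 sin(φ), so

    ∭_V (∇·F) dV = ∫_0^{2π} ∫_0^{π} ∫_0^{6} (24ρ^2) · ρ^2 sin(φ) dρ dφ dθ.

Inner (ρ from 0 to 6): 186624sin(φ)/5.
Middle (φ from 0 to π): 373248/5.
Outer (θ from 0 to 2π): 746496π/5.

Therefore ∯_{∂V} F · n dS = 746496π/5.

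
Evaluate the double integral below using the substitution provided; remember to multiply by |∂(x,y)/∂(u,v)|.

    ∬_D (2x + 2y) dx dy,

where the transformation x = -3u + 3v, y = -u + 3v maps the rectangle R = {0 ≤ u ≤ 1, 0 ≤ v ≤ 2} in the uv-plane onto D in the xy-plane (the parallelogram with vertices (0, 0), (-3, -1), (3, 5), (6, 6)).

Compute the Jacobian determinant of (x, y) with respect to (u, v):

    ∂(x,y)/∂(u,v) = | -3  3 | = (-3)(3) - (3)(-1) = -6.
                   | -1  3 |

Its absolute value is |J| = 6 (the area scaling factor).

Substituting x = -3u + 3v, y = -u + 3v into the integrand,

    2x + 2y → -8u + 12v,

so the integral becomes

    ∬_R (-8u + 12v) · |J| du dv = ∫_0^1 ∫_0^2 (-48u + 72v) dv du.

Inner (v): 144 - 96u.
Outer (u): 96.

Therefore ∬_D (2x + 2y) dx dy = 96.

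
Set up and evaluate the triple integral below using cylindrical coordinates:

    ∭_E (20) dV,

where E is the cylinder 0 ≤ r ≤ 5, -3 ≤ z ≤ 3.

In cylindrical coordinates, x = r cos(θ), y = r sin(θ), z = z, and dV = r dr dθ dz.

The integrand becomes 20, so

    ∭_E (20) dV = ∫_{0}^{2π} ∫_{0}^{5} ∫_{-3}^{3} (20) · r dz dr dθ.

Inner (z): 120r.
Middle (r from 0 to 5): 1500.
Outer (θ): 3000π.

Therefore the triple integral equals 3000π.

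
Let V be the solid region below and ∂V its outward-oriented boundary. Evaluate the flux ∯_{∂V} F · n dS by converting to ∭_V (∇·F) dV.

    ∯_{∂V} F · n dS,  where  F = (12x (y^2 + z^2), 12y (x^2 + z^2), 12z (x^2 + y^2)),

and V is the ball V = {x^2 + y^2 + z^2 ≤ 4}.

By the divergence theorem,

    ∯_{∂V} F · n dS = ∭_V (∇ · F) dV.

Compute the divergence:
    ∇ · F = ∂F_x/∂x + ∂F_y/∂y + ∂F_z/∂z = 12y^2 + 12z^2 + 12x^2 + 12z^2 + 12x^2 + 12y^2 = 24x^2 + 24y^2 + 24z^2.

In spherical coordinates, x = ρ sin(φ) cos(θ), y = ρ sin(φ) sin(θ), z = ρ cos(φ), dV = ρ^2 sin(φ) dρ dφ dθ, with 0 ≤ ρ ≤ 2, 0 ≤ φ ≤ π, 0 ≤ θ ≤ 2π.

The integrand, after substitution and multiplying by the volume element, becomes (24ρ^2) · ρ^2 sin(φ), so

    ∭_V (∇·F) dV = ∫_0^{2π} ∫_0^{π} ∫_0^{2} (24ρ^2) · ρ^2 sin(φ) dρ dφ dθ.

Inner (ρ from 0 to 2): 768sin(φ)/5.
Middle (φ from 0 to π): 1536/5.
Outer (θ from 0 to 2π): 3072π/5.

Therefore ∯_{∂V} F · n dS = 3072π/5.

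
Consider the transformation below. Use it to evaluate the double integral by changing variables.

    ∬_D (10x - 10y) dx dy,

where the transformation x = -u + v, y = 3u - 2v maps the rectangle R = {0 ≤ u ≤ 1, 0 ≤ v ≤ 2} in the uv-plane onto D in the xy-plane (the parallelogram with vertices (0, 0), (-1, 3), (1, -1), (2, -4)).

Compute the Jacobian determinant of (x, y) with respect to (u, v):

    ∂(x,y)/∂(u,v) = | -1  1 | = (-1)(-2) - (1)(3) = -1.
                   | 3  -2 |

Its absolute value is |J| = 1 (the area scaling factor).

Substituting x = -u + v, y = 3u - 2v into the integrand,

    10x - 10y → -40u + 30v,

so the integral becomes

    ∬_R (-40u + 30v) · |J| du dv = ∫_0^1 ∫_0^2 (-40u + 30v) dv du.

Inner (v): 60 - 80u.
Outer (u): 20.

Therefore ∬_D (10x - 10y) dx dy = 20.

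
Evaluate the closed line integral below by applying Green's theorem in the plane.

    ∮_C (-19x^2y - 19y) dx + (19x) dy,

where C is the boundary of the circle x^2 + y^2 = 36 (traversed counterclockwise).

Green's theorem converts the closed line integral into a double integral over the enclosed region D:

    ∮_C P dx + Q dy = ∬_D (∂Q/∂x - ∂P/∂y) dA.

Here P = -19x^2y - 19y, Q = 19x, so

    ∂Q/∂x = 19,    ∂P/∂y = -19x^2 - 19,
    ∂Q/∂x - ∂P/∂y = 19x^2 + 38.

D is the region x^2 + y^2 ≤ 36. Evaluating the double integral:

In polar coordinates (x = r cos θ, y = r sin θ, dA = r dr dθ) the integrand becomes 19r^2cos(θ)^2 + 38, so

    ∬_D (19x^2 + 38) dA = ∫_0^{2π} ∫_0^{6} (19r^2cos(θ)^2 + 38) · r dr dθ.

Inner (r from 0 to 6): 6156cos(θ)^2 + 684.
Outer (θ from 0 to 2π): 7524π.

Therefore ∮_C P dx + Q dy = 7524π.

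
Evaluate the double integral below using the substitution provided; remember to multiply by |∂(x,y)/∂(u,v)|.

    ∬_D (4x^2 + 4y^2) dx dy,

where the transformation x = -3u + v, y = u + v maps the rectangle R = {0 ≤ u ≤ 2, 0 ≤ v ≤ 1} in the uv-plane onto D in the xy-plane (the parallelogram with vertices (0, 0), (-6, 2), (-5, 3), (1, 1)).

Compute the Jacobian determinant of (x, y) with respect to (u, v):

    ∂(x,y)/∂(u,v) = | -3  1 | = (-3)(1) - (1)(1) = -4.
                   | 1  1 |

Its absolute value is |J| = 4 (the area scaling factor).

Substituting x = -3u + v, y = u + v into the integrand,

    4x^2 + 4y^2 → 40u^2 - 16u v + 8v^2,

so the integral becomes

    ∬_R (40u^2 - 16u v + 8v^2) · |J| du dv = ∫_0^2 ∫_0^1 (160u^2 - 64u v + 32v^2) dv du.

Inner (v): 160u^2 - 32u + 32/3.
Outer (u): 384.

Therefore ∬_D (4x^2 + 4y^2) dx dy = 384.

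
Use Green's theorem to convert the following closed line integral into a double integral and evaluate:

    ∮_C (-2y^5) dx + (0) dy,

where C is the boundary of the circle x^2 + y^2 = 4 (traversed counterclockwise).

Green's theorem converts the closed line integral into a double integral over the enclosed region D:

    ∮_C P dx + Q dy = ∬_D (∂Q/∂x - ∂P/∂y) dA.

Here P = -2y^5, Q = 0, so

    ∂Q/∂x = 0,    ∂P/∂y = -10y^4,
    ∂Q/∂x - ∂P/∂y = 10y^4.

D is the region x^2 + y^2 ≤ 4. Evaluating the double integral:

In polar coordinates (x = r cos θ, y = r sin θ, dA = r dr dθ) the integrand becomes 10r^4sin(θ)^4, so

    ∬_D (10y^4) dA = ∫_0^{2π} ∫_0^{2} (10r^4sin(θ)^4) · r dr dθ.

Inner (r from 0 to 2): 320sin(θ)^4/3.
Outer (θ from 0 to 2π): 80π.

Therefore ∮_C P dx + Q dy = 80π.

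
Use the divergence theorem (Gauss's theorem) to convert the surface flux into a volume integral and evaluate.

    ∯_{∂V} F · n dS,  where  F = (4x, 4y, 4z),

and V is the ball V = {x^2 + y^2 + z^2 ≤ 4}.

By the divergence theorem,

    ∯_{∂V} F · n dS = ∭_V (∇ · F) dV.

Compute the divergence:
    ∇ · F = ∂F_x/∂x + ∂F_y/∂y + ∂F_z/∂z = 4 + 4 + 4 = 12.

In spherical coordinates, x = ρ sin(φ) cos(θ), y = ρ sin(φ) sin(θ), z = ρ cos(φ), dV = ρ^2 sin(φ) dρ dφ dθ, with 0 ≤ ρ ≤ 2, 0 ≤ φ ≤ π, 0 ≤ θ ≤ 2π.

The integrand, after substitution and multiplying by the volume element, becomes (12) · ρ^2 sin(φ), so

    ∭_V (∇·F) dV = ∫_0^{2π} ∫_0^{π} ∫_0^{2} (12) · ρ^2 sin(φ) dρ dφ dθ.

Inner (ρ from 0 to 2): 32sin(φ).
Middle (φ from 0 to π): 64.
Outer (θ from 0 to 2π): 128π.

Therefore ∯_{∂V} F · n dS = 128π.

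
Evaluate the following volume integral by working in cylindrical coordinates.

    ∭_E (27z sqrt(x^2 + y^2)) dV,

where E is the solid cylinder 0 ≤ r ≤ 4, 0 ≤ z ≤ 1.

In cylindrical coordinates, x = r cos(θ), y = r sin(θ), z = z, and dV = r dr dθ dz.

The integrand becomes 27r z, so

    ∭_E (27z sqrt(x^2 + y^2)) dV = ∫_{0}^{2π} ∫_{0}^{4} ∫_{0}^{1} (27r z) · r dz dr dθ.

Inner (z): 27r^2/2.
Middle (r from 0 to 4): 288.
Outer (θ): 576π.

Therefore the triple integral equals 576π.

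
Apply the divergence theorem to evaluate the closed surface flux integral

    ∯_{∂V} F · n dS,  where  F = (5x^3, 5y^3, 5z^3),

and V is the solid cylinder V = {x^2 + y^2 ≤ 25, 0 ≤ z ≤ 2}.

By the divergence theorem,

    ∯_{∂V} F · n dS = ∭_V (∇ · F) dV.

Compute the divergence:
    ∇ · F = ∂F_x/∂x + ∂F_y/∂y + ∂F_z/∂z = 15x^2 + 15y^2 + 15z^2.

In cylindrical coordinates, x = r cos(θ), y = r sin(θ), z = z, dV = r dr dθ dz, with 0 ≤ r ≤ 5, 0 ≤ θ ≤ 2π, 0 ≤ z ≤ 2.

The integrand, after substitution and multiplying by the volume element, becomes (15r^2 + 15z^2) · r, so

    ∭_V (∇·F) dV = ∫_0^{2π} ∫_0^{5} ∫_0^{2} (15r^2 + 15z^2) · r dz dr dθ.

Inner (z from 0 to 2): 30r^3 + 40r.
Middle (r from 0 to 5): 10375/2.
Outer (θ from 0 to 2π): 10375π.

Therefore ∯_{∂V} F · n dS = 10375π.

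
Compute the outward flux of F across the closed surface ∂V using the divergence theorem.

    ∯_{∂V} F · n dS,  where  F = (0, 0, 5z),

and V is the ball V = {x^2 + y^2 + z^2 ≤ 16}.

By the divergence theorem,

    ∯_{∂V} F · n dS = ∭_V (∇ · F) dV.

Compute the divergence:
    ∇ · F = ∂F_x/∂x + ∂F_y/∂y + ∂F_z/∂z = 0 + 0 + 5 = 5.

In spherical coordinates, x = ρ sin(φ) cos(θ), y = ρ sin(φ) sin(θ), z = ρ cos(φ), dV = ρ^2 sin(φ) dρ dφ dθ, with 0 ≤ ρ ≤ 4, 0 ≤ φ ≤ π, 0 ≤ θ ≤ 2π.

The integrand, after substitution and multiplying by the volume element, becomes (5) · ρ^2 sin(φ), so

    ∭_V (∇·F) dV = ∫_0^{2π} ∫_0^{π} ∫_0^{4} (5) · ρ^2 sin(φ) dρ dφ dθ.

Inner (ρ from 0 to 4): 320sin(φ)/3.
Middle (φ from 0 to π): 640/3.
Outer (θ from 0 to 2π): 1280π/3.

Therefore ∯_{∂V} F · n dS = 1280π/3.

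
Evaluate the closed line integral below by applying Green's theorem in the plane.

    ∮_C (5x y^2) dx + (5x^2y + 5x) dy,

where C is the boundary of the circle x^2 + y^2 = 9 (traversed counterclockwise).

Green's theorem converts the closed line integral into a double integral over the enclosed region D:

    ∮_C P dx + Q dy = ∬_D (∂Q/∂x - ∂P/∂y) dA.

Here P = 5x y^2, Q = 5x^2y + 5x, so

    ∂Q/∂x = 10x y + 5,    ∂P/∂y = 10x y,
    ∂Q/∂x - ∂P/∂y = 5.

D is the region x^2 + y^2 ≤ 9. Evaluating the double integral:

In polar coordinates (x = r cos θ, y = r sin θ, dA = r dr dθ) the integrand becomes 5, so

    ∬_D (5) dA = ∫_0^{2π} ∫_0^{3} (5) · r dr dθ.

Inner (r from 0 to 3): 45/2.
Outer (θ from 0 to 2π): 45π.

Therefore ∮_C P dx + Q dy = 45π.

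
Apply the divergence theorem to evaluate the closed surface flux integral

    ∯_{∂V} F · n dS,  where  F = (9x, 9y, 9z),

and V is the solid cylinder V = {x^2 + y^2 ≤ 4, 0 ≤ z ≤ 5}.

By the divergence theorem,

    ∯_{∂V} F · n dS = ∭_V (∇ · F) dV.

Compute the divergence:
    ∇ · F = ∂F_x/∂x + ∂F_y/∂y + ∂F_z/∂z = 9 + 9 + 9 = 27.

In cylindrical coordinates, x = r cos(θ), y = r sin(θ), z = z, dV = r dr dθ dz, with 0 ≤ r ≤ 2, 0 ≤ θ ≤ 2π, 0 ≤ z ≤ 5.

The integrand, after substitution and multiplying by the volume element, becomes (27) · r, so

    ∭_V (∇·F) dV = ∫_0^{2π} ∫_0^{2} ∫_0^{5} (27) · r dz dr dθ.

Inner (z from 0 to 5): 135r.
Middle (r from 0 to 2): 270.
Outer (θ from 0 to 2π): 540π.

Therefore ∯_{∂V} F · n dS = 540π.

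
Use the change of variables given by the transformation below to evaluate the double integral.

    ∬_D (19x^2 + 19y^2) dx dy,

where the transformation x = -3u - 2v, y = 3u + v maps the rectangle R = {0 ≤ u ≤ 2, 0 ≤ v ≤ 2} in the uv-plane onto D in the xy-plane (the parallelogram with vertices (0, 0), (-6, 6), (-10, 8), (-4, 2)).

Compute the Jacobian determinant of (x, y) with respect to (u, v):

    ∂(x,y)/∂(u,v) = | -3  -2 | = (-3)(1) - (-2)(3) = 3.
                   | 3  1 |

Its absolute value is |J| = 3 (the area scaling factor).

Substituting x = -3u - 2v, y = 3u + v into the integrand,

    19x^2 + 19y^2 → 342u^2 + 342u v + 95v^2,

so the integral becomes

    ∬_R (342u^2 + 342u v + 95v^2) · |J| du dv = ∫_0^2 ∫_0^2 (1026u^2 + 1026u v + 285v^2) dv du.

Inner (v): 2052u^2 + 2052u + 760.
Outer (u): 11096.

Therefore ∬_D (19x^2 + 19y^2) dx dy = 11096.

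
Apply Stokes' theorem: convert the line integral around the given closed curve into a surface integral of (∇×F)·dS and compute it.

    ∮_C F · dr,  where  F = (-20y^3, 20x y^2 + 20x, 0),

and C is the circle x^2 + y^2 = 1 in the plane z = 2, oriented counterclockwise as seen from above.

Let S be the flat disk x^2 + y^2 ≤ 1 in the plane z = 2, with upward unit normal n̂ = ẑ. By Stokes' theorem,

    ∮_C F · dr = ∬_S (∇ × F) · n̂ dS = ∬_D (curl F)_z dA,

where D is the disk x^2 + y^2 ≤ 1.

Compute the curl of F = (-20y^3, 20x y^2 + 20x, 0):
    (∇ × F)_x = ∂F_z/∂y - ∂F_y/∂z = 0,
    (∇ × F)_y = ∂F_x/∂z - ∂F_z/∂x = 0,
    (∇ × F)_z = ∂F_y/∂x - ∂F_x/∂y = 80y^2 + 20.

On z = 2, (curl F)_z = 80y^2 + 20.

Convert to polar (x = r cos θ, y = r sin θ, dA = r dr dθ); the integrand becomes 80r^2sin(θ)^2 + 20, so

    ∬_D (curl F)_z dA = ∫_0^{2π} ∫_0^{1} (80r^2sin(θ)^2 + 20) · r dr dθ.

Inner (r from 0 to 1): 20 - 10cos(2θ).
Outer (θ from 0 to 2π): 40π.

Therefore ∮_C F · dr = 40π.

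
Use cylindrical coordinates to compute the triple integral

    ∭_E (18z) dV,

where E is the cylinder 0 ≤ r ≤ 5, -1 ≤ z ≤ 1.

In cylindrical coordinates, x = r cos(θ), y = r sin(θ), z = z, and dV = r dr dθ dz.

The integrand becomes 18z, so

    ∭_E (18z) dV = ∫_{0}^{2π} ∫_{0}^{5} ∫_{-1}^{1} (18z) · r dz dr dθ.

Inner (z): 0.
Middle (r from 0 to 5): 0.
Outer (θ): 0.

Therefore the triple integral equals 0.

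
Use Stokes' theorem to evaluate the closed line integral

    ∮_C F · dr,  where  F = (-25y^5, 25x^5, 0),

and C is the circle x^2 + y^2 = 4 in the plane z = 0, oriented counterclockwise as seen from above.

Let S be the flat disk x^2 + y^2 ≤ 4 in the plane z = 0, with upward unit normal n̂ = ẑ. By Stokes' theorem,

    ∮_C F · dr = ∬_S (∇ × F) · n̂ dS = ∬_D (curl F)_z dA,

where D is the disk x^2 + y^2 ≤ 4.

Compute the curl of F = (-25y^5, 25x^5, 0):
    (∇ × F)_x = ∂F_z/∂y - ∂F_y/∂z = 0,
    (∇ × F)_y = ∂F_x/∂z - ∂F_z/∂x = 0,
    (∇ × F)_z = ∂F_y/∂x - ∂F_x/∂y = 125x^4 + 125y^4.

On z = 0, (curl F)_z = 125x^4 + 125y^4.

Convert to polar (x = r cos θ, y = r sin θ, dA = r dr dθ); the integrand becomes 125r^4(sin(θ)^4 + cos(θ)^4), so

    ∬_D (curl F)_z dA = ∫_0^{2π} ∫_0^{2} (125r^4(sin(θ)^4 + cos(θ)^4)) · r dr dθ.

Inner (r from 0 to 2): 4000sin(θ)^4/3 + 4000cos(θ)^4/3.
Outer (θ from 0 to 2π): 2000π.

Therefore ∮_C F · dr = 2000π.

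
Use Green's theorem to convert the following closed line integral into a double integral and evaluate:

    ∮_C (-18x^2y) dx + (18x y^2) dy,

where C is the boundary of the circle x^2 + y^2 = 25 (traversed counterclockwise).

Green's theorem converts the closed line integral into a double integral over the enclosed region D:

    ∮_C P dx + Q dy = ∬_D (∂Q/∂x - ∂P/∂y) dA.

Here P = -18x^2y, Q = 18x y^2, so

    ∂Q/∂x = 18y^2,    ∂P/∂y = -18x^2,
    ∂Q/∂x - ∂P/∂y = 18x^2 + 18y^2.

D is the region x^2 + y^2 ≤ 25. Evaluating the double integral:

In polar coordinates (x = r cos θ, y = r sin θ, dA = r dr dθ) the integrand becomes 18r^2, so

    ∬_D (18x^2 + 18y^2) dA = ∫_0^{2π} ∫_0^{5} (18r^2) · r dr dθ.

Inner (r from 0 to 5): 5625/2.
Outer (θ from 0 to 2π): 5625π.

Therefore ∮_C P dx + Q dy = 5625π.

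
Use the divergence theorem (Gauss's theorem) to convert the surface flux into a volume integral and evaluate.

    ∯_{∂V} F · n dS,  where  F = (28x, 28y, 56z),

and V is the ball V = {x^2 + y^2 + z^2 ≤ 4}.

By the divergence theorem,

    ∯_{∂V} F · n dS = ∭_V (∇ · F) dV.

Compute the divergence:
    ∇ · F = ∂F_x/∂x + ∂F_y/∂y + ∂F_z/∂z = 28 + 28 + 56 = 112.

In spherical coordinates, x = ρ sin(φ) cos(θ), y = ρ sin(φ) sin(θ), z = ρ cos(φ), dV = ρ^2 sin(φ) dρ dφ dθ, with 0 ≤ ρ ≤ 2, 0 ≤ φ ≤ π, 0 ≤ θ ≤ 2π.

The integrand, after substitution and multiplying by the volume element, becomes (112) · ρ^2 sin(φ), so

    ∭_V (∇·F) dV = ∫_0^{2π} ∫_0^{π} ∫_0^{2} (112) · ρ^2 sin(φ) dρ dφ dθ.

Inner (ρ from 0 to 2): 896sin(φ)/3.
Middle (φ from 0 to π): 1792/3.
Outer (θ from 0 to 2π): 3584π/3.

Therefore ∯_{∂V} F · n dS = 3584π/3.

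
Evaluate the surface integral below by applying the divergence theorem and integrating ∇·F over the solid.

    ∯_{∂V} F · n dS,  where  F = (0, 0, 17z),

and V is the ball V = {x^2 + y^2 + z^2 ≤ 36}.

By the divergence theorem,

    ∯_{∂V} F · n dS = ∭_V (∇ · F) dV.

Compute the divergence:
    ∇ · F = ∂F_x/∂x + ∂F_y/∂y + ∂F_z/∂z = 0 + 0 + 17 = 17.

In spherical coordinates, x = ρ sin(φ) cos(θ), y = ρ sin(φ) sin(θ), z = ρ cos(φ), dV = ρ^2 sin(φ) dρ dφ dθ, with 0 ≤ ρ ≤ 6, 0 ≤ φ ≤ π, 0 ≤ θ ≤ 2π.

The integrand, after substitution and multiplying by the volume element, becomes (17) · ρ^2 sin(φ), so

    ∭_V (∇·F) dV = ∫_0^{2π} ∫_0^{π} ∫_0^{6} (17) · ρ^2 sin(φ) dρ dφ dθ.

Inner (ρ from 0 to 6): 1224sin(φ).
Middle (φ from 0 to π): 2448.
Outer (θ from 0 to 2π): 4896π.

Therefore ∯_{∂V} F · n dS = 4896π.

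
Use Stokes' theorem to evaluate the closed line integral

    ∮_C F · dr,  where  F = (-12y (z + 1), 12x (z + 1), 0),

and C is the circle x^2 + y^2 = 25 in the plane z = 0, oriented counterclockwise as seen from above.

Let S be the flat disk x^2 + y^2 ≤ 25 in the plane z = 0, with upward unit normal n̂ = ẑ. By Stokes' theorem,

    ∮_C F · dr = ∬_S (∇ × F) · n̂ dS = ∬_D (curl F)_z dA,

where D is the disk x^2 + y^2 ≤ 25.

Compute the curl of F = (-12y (z + 1), 12x (z + 1), 0):
    (∇ × F)_x = ∂F_z/∂y - ∂F_y/∂z = -12x,
    (∇ × F)_y = ∂F_x/∂z - ∂F_z/∂x = -12y,
    (∇ × F)_z = ∂F_y/∂x - ∂F_x/∂y = 24z + 24.

On z = 0, (curl F)_z = 24.

Convert to polar (x = r cos θ, y = r sin θ, dA = r dr dθ); the integrand becomes 24, so

    ∬_D (curl F)_z dA = ∫_0^{2π} ∫_0^{5} (24) · r dr dθ.

Inner (r from 0 to 5): 300.
Outer (θ from 0 to 2π): 600π.

Therefore ∮_C F · dr = 600π.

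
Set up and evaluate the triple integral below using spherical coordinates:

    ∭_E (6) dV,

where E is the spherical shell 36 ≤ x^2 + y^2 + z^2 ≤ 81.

In spherical coordinates, x = ρ sin(φ) cos(θ), y = ρ sin(φ) sin(θ), z = ρ cos(φ), and dV = ρ^2 sin(φ) dρ dφ dθ.

The integrand becomes 6, so

    ∭_E (6) dV = ∫_{0}^{2π} ∫_{0}^{π} ∫_{6}^{9} (6) · ρ^2 sin(φ) dρ dφ dθ.

Inner (ρ): 1026sin(φ).
Middle (φ): 2052.
Outer (θ): 4104π.

Therefore the triple integral equals 4104π.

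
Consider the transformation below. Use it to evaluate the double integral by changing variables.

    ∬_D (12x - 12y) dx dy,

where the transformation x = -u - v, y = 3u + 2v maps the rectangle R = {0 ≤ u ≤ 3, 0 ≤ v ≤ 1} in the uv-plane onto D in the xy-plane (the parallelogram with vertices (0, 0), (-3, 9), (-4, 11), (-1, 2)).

Compute the Jacobian determinant of (x, y) with respect to (u, v):

    ∂(x,y)/∂(u,v) = | -1  -1 | = (-1)(2) - (-1)(3) = 1.
                   | 3  2 |

Its absolute value is |J| = 1 (the area scaling factor).

Substituting x = -u - v, y = 3u + 2v into the integrand,

    12x - 12y → -48u - 36v,

so the integral becomes

    ∬_R (-48u - 36v) · |J| du dv = ∫_0^3 ∫_0^1 (-48u - 36v) dv du.

Inner (v): -48u - 18.
Outer (u): -270.

Therefore ∬_D (12x - 12y) dx dy = -270.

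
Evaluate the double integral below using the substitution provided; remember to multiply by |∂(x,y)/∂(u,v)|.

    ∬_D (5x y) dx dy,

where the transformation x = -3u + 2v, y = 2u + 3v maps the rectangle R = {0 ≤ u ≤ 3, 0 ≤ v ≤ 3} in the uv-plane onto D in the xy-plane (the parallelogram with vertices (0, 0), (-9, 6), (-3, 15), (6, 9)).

Compute the Jacobian determinant of (x, y) with respect to (u, v):

    ∂(x,y)/∂(u,v) = | -3  2 | = (-3)(3) - (2)(2) = -13.
                   | 2  3 |

Its absolute value is |J| = 13 (the area scaling factor).

Substituting x = -3u + 2v, y = 2u + 3v into the integrand,

    5x y → -30u^2 - 25u v + 30v^2,

so the integral becomes

    ∬_R (-30u^2 - 25u v + 30v^2) · |J| du dv = ∫_0^3 ∫_0^3 (-390u^2 - 325u v + 390v^2) dv du.

Inner (v): -1170u^2 - 2925u/2 + 3510.
Outer (u): -26325/4.

Therefore ∬_D (5x y) dx dy = -26325/4.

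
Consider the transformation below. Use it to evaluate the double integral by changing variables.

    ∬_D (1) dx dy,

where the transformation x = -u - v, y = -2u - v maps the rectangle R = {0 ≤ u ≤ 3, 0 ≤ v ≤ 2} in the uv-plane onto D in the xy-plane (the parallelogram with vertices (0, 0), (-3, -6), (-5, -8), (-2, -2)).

Compute the Jacobian determinant of (x, y) with respect to (u, v):

    ∂(x,y)/∂(u,v) = | -1  -1 | = (-1)(-1) - (-1)(-2) = -1.
                   | -2  -1 |

Its absolute value is |J| = 1 (the area scaling factor).

Substituting x = -u - v, y = -2u - v into the integrand,

    1 → 1,

so the integral becomes

    ∬_R (1) · |J| du dv = ∫_0^3 ∫_0^2 (1) dv du.

Inner (v): 2.
Outer (u): 6.

Therefore ∬_D (1) dx dy = 6.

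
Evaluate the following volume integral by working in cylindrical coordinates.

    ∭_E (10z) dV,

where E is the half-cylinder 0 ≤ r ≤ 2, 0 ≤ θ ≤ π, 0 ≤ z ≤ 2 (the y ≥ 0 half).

In cylindrical coordinates, x = r cos(θ), y = r sin(θ), z = z, and dV = r dr dθ dz.

The integrand becomes 10z, so

    ∭_E (10z) dV = ∫_{0}^{π} ∫_{0}^{2} ∫_{0}^{2} (10z) · r dz dr dθ.

Inner (z): 20r.
Middle (r from 0 to 2): 40.
Outer (θ): 40π.

Therefore the triple integral equals 40π.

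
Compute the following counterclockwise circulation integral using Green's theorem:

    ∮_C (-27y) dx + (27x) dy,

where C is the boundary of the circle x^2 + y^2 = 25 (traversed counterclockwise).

Green's theorem converts the closed line integral into a double integral over the enclosed region D:

    ∮_C P dx + Q dy = ∬_D (∂Q/∂x - ∂P/∂y) dA.

Here P = -27y, Q = 27x, so

    ∂Q/∂x = 27,    ∂P/∂y = -27,
    ∂Q/∂x - ∂P/∂y = 54.

D is the region x^2 + y^2 ≤ 25. Evaluating the double integral:

In polar coordinates (x = r cos θ, y = r sin θ, dA = r dr dθ) the integrand becomes 54, so

    ∬_D (54) dA = ∫_0^{2π} ∫_0^{5} (54) · r dr dθ.

Inner (r from 0 to 5): 675.
Outer (θ from 0 to 2π): 1350π.

Therefore ∮_C P dx + Q dy = 1350π.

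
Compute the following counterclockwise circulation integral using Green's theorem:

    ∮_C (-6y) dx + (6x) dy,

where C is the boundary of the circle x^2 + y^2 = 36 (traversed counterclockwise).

Green's theorem converts the closed line integral into a double integral over the enclosed region D:

    ∮_C P dx + Q dy = ∬_D (∂Q/∂x - ∂P/∂y) dA.

Here P = -6y, Q = 6x, so

    ∂Q/∂x = 6,    ∂P/∂y = -6,
    ∂Q/∂x - ∂P/∂y = 12.

D is the region x^2 + y^2 ≤ 36. Evaluating the double integral:

In polar coordinates (x = r cos θ, y = r sin θ, dA = r dr dθ) the integrand becomes 12, so

    ∬_D (12) dA = ∫_0^{2π} ∫_0^{6} (12) · r dr dθ.

Inner (r from 0 to 6): 216.
Outer (θ from 0 to 2π): 432π.

Therefore ∮_C P dx + Q dy = 432π.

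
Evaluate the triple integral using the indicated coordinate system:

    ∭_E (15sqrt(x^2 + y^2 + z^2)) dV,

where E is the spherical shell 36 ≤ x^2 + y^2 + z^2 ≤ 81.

In spherical coordinates, x = ρ sin(φ) cos(θ), y = ρ sin(φ) sin(θ), z = ρ cos(φ), and dV = ρ^2 sin(φ) dρ dφ dθ.

The integrand becomes 15ρ, so

    ∭_E (15sqrt(x^2 + y^2 + z^2)) dV = ∫_{0}^{2π} ∫_{0}^{π} ∫_{6}^{9} (15ρ) · ρ^2 sin(φ) dρ dφ dθ.

Inner (ρ): 78975sin(φ)/4.
Middle (φ): 78975/2.
Outer (θ): 78975π.

Therefore the triple integral equals 78975π.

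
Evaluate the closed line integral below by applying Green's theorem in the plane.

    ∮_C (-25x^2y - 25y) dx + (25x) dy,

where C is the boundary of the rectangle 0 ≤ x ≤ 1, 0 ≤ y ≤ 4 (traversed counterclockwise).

Green's theorem converts the closed line integral into a double integral over the enclosed region D:

    ∮_C P dx + Q dy = ∬_D (∂Q/∂x - ∂P/∂y) dA.

Here P = -25x^2y - 25y, Q = 25x, so

    ∂Q/∂x = 25,    ∂P/∂y = -25x^2 - 25,
    ∂Q/∂x - ∂P/∂y = 25x^2 + 50.

D is the region 0 ≤ x ≤ 1, 0 ≤ y ≤ 4. Evaluating the double integral:

    ∬_D (25x^2 + 50) dA = ∫_0^{1} ∫_0^{4} (25x^2 + 50) dy dx.

Inner (y from 0 to 4): 100x^2 + 200.
Outer (x from 0 to 1): 700/3.

Therefore ∮_C P dx + Q dy = 700/3.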